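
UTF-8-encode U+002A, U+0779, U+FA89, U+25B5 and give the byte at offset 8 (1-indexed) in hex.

1-indexed offset 8 is 0-indexed offset 7.
U+002A → 1-byte form 2A at offsets 0–0.
U+0779 → 2-byte form DD B9 at offsets 1–2.
U+FA89 → 3-byte form EF AA 89 at offsets 3–5.
U+25B5 → 3-byte form E2 96 B5 at offsets 6–8.
Offset 7 falls in char 4's range; it's byte 2 of E2 96 B5 = 0x96.

0x96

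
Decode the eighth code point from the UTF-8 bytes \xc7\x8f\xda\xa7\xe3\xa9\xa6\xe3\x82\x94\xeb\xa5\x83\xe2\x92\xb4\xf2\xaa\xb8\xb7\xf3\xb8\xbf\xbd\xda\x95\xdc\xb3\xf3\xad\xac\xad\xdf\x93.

U+F8FFD

Offset 0: leading byte 0xC7 = 11000111 → 2-byte char #1 = C7 8F.
Offset 2: leading byte 0xDA = 11011010 → 2-byte char #2 = DA A7.
Offset 4: leading byte 0xE3 = 11100011 → 3-byte char #3 = E3 A9 A6.
Offset 7: leading byte 0xE3 = 11100011 → 3-byte char #4 = E3 82 94.
Offset 10: leading byte 0xEB = 11101011 → 3-byte char #5 = EB A5 83.
Offset 13: leading byte 0xE2 = 11100010 → 3-byte char #6 = E2 92 B4.
Offset 16: leading byte 0xF2 = 11110010 → 4-byte char #7 = F2 AA B8 B7.
Offset 20: leading byte 0xF3 = 11110011 → 4-byte char #8 = F3 B8 BF BD.
Leading byte 0xF3 = 11110011 matches 11110xxx → 4-byte sequence.
Byte 1: 0xF3 = 11110011, payload 011 (3 bits).
Byte 2: 0xB8 = 10111000 (10xxxxxx ✓), payload 111000.
Byte 3: 0xBF = 10111111 (10xxxxxx ✓), payload 111111.
Byte 4: 0xBD = 10111101 (10xxxxxx ✓), payload 111101.
Concatenate: 011111000111111111101 = 0xF8FFD (21 bits → U+F8FFD).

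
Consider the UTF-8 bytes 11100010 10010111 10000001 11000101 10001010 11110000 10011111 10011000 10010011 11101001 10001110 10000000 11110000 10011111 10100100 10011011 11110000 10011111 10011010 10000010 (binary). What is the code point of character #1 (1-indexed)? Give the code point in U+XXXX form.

Offset 0: leading byte 0xE2 = 11100010 → 3-byte char #1 = E2 97 81.
Leading byte 0xE2 = 11100010 matches 1110xxxx → 3-byte sequence.
Byte 1: 0xE2 = 11100010, payload 0010 (4 bits).
Byte 2: 0x97 = 10010111 (10xxxxxx ✓), payload 010111.
Byte 3: 0x81 = 10000001 (10xxxxxx ✓), payload 000001.
Concatenate: 0010010111000001 = 0x25C1 (16 bits → U+25C1).

U+25C1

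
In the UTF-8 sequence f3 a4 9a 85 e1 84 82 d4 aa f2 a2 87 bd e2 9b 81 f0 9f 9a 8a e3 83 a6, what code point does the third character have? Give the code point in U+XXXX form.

Offset 0: leading byte 0xF3 = 11110011 → 4-byte char #1 = F3 A4 9A 85.
Offset 4: leading byte 0xE1 = 11100001 → 3-byte char #2 = E1 84 82.
Offset 7: leading byte 0xD4 = 11010100 → 2-byte char #3 = D4 AA.
Leading byte 0xD4 = 11010100 matches 110xxxxx → 2-byte sequence.
Byte 1: 0xD4 = 11010100, payload 10100 (5 bits).
Byte 2: 0xAA = 10101010 (10xxxxxx ✓), payload 101010.
Concatenate: 10100101010 = 0x52A (11 bits → U+052A).

U+052A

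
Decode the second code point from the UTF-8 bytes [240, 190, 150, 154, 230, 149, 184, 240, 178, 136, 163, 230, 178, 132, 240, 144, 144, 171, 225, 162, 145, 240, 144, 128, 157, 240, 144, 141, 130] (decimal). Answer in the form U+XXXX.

Offset 0: leading byte 0xF0 = 11110000 → 4-byte char #1 = F0 BE 96 9A.
Offset 4: leading byte 0xE6 = 11100110 → 3-byte char #2 = E6 95 B8.
Leading byte 0xE6 = 11100110 matches 1110xxxx → 3-byte sequence.
Byte 1: 0xE6 = 11100110, payload 0110 (4 bits).
Byte 2: 0x95 = 10010101 (10xxxxxx ✓), payload 010101.
Byte 3: 0xB8 = 10111000 (10xxxxxx ✓), payload 111000.
Concatenate: 0110010101111000 = 0x6578 (16 bits → U+6578).

U+6578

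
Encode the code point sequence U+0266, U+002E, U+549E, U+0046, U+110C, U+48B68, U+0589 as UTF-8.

C9 A6 2E E5 92 9E 46 E1 84 8C F1 88 AD A8 D6 89

U+0266: 2-byte form → C9 A6.
U+002E: 1-byte form → 2E.
U+549E: 3-byte form → E5 92 9E.
U+0046: 1-byte form → 46.
U+110C: 3-byte form → E1 84 8C.
U+48B68: 4-byte form → F1 88 AD A8.
U+0589: 2-byte form → D6 89.
Concatenated (16 bytes): C9 A6 2E E5 92 9E 46 E1 84 8C F1 88 AD A8 D6 89.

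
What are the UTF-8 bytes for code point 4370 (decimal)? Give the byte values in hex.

U+1112 = 0x1112 = 4370 decimal. In range U+0800–U+FFFF → 3-byte form: 1110xxxx 10xxxxxx 10xxxxxx.
Binary (16 bits): 0001000100010010.
Split 4+6+6: 0001 | 000100 | 010010.
Byte 1: 11100001 = 0xE1.
Byte 2: 10000100 = 0x84.
Byte 3: 10010010 = 0x92.

E1 84 92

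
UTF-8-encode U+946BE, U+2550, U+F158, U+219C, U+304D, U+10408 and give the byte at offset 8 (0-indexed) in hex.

U+946BE → 4-byte form F2 94 9A BE at offsets 0–3.
U+2550 → 3-byte form E2 95 90 at offsets 4–6.
U+F158 → 3-byte form EF 85 98 at offsets 7–9.
Offset 8 falls in char 3's range; it's byte 2 of EF 85 98 = 0x85.

0x85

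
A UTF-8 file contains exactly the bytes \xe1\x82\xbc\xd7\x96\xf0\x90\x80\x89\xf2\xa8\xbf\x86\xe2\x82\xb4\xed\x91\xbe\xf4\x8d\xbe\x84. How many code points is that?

Byte at offset 0: 0xE1 = 11100001 → 3-byte char (#1). Advance 3.
Byte at offset 3: 0xD7 = 11010111 → 2-byte char (#2). Advance 2.
Byte at offset 5: 0xF0 = 11110000 → 4-byte char (#3). Advance 4.
Byte at offset 9: 0xF2 = 11110010 → 4-byte char (#4). Advance 4.
Byte at offset 13: 0xE2 = 11100010 → 3-byte char (#5). Advance 3.
Byte at offset 16: 0xED = 11101101 → 3-byte char (#6). Advance 3.
Byte at offset 19: 0xF4 = 11110100 → 4-byte char (#7). Advance 4.
Reached end at offset 23 after 7 code points.

7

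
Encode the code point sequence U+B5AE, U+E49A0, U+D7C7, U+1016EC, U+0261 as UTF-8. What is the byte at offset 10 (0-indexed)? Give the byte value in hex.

U+B5AE → 3-byte form EB 96 AE at offsets 0–2.
U+E49A0 → 4-byte form F3 A4 A6 A0 at offsets 3–6.
U+D7C7 → 3-byte form ED 9F 87 at offsets 7–9.
U+1016EC → 4-byte form F4 81 9B AC at offsets 10–13.
Offset 10 falls in char 4's range; it's byte 1 of F4 81 9B AC = 0xF4.

0xF4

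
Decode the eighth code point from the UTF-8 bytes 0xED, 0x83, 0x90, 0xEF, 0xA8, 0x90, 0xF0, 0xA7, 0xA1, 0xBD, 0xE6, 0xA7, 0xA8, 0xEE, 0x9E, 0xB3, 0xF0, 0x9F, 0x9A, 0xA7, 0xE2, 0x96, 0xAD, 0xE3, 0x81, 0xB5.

U+3075

Offset 0: leading byte 0xED = 11101101 → 3-byte char #1 = ED 83 90.
Offset 3: leading byte 0xEF = 11101111 → 3-byte char #2 = EF A8 90.
Offset 6: leading byte 0xF0 = 11110000 → 4-byte char #3 = F0 A7 A1 BD.
Offset 10: leading byte 0xE6 = 11100110 → 3-byte char #4 = E6 A7 A8.
Offset 13: leading byte 0xEE = 11101110 → 3-byte char #5 = EE 9E B3.
Offset 16: leading byte 0xF0 = 11110000 → 4-byte char #6 = F0 9F 9A A7.
Offset 20: leading byte 0xE2 = 11100010 → 3-byte char #7 = E2 96 AD.
Offset 23: leading byte 0xE3 = 11100011 → 3-byte char #8 = E3 81 B5.
Leading byte 0xE3 = 11100011 matches 1110xxxx → 3-byte sequence.
Byte 1: 0xE3 = 11100011, payload 0011 (4 bits).
Byte 2: 0x81 = 10000001 (10xxxxxx ✓), payload 000001.
Byte 3: 0xB5 = 10110101 (10xxxxxx ✓), payload 110101.
Concatenate: 0011000001110101 = 0x3075 (16 bits → U+3075).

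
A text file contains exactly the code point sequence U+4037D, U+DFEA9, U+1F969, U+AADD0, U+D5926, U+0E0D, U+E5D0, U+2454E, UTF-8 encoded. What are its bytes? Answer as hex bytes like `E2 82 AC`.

F1 80 8D BD F3 9F BA A9 F0 9F A5 A9 F2 AA B7 90 F3 95 A4 A6 E0 B8 8D EE 97 90 F0 A4 95 8E

U+4037D: 4-byte form → F1 80 8D BD.
U+DFEA9: 4-byte form → F3 9F BA A9.
U+1F969: 4-byte form → F0 9F A5 A9.
U+AADD0: 4-byte form → F2 AA B7 90.
U+D5926: 4-byte form → F3 95 A4 A6.
U+0E0D: 3-byte form → E0 B8 8D.
U+E5D0: 3-byte form → EE 97 90.
U+2454E: 4-byte form → F0 A4 95 8E.
Concatenated (30 bytes): F1 80 8D BD F3 9F BA A9 F0 9F A5 A9 F2 AA B7 90 F3 95 A4 A6 E0 B8 8D EE 97 90 F0 A4 95 8E.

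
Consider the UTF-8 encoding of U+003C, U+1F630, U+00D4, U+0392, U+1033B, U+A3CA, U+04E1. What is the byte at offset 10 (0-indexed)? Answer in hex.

0x90

U+003C → 1-byte form 3C at offsets 0–0.
U+1F630 → 4-byte form F0 9F 98 B0 at offsets 1–4.
U+00D4 → 2-byte form C3 94 at offsets 5–6.
U+0392 → 2-byte form CE 92 at offsets 7–8.
U+1033B → 4-byte form F0 90 8C BB at offsets 9–12.
Offset 10 falls in char 5's range; it's byte 2 of F0 90 8C BB = 0x90.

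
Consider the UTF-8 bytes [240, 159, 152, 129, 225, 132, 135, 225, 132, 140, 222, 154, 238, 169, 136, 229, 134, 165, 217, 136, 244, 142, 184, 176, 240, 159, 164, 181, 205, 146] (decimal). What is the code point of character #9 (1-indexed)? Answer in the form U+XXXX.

U+1F935

Offset 0: leading byte 0xF0 = 11110000 → 4-byte char #1 = F0 9F 98 81.
Offset 4: leading byte 0xE1 = 11100001 → 3-byte char #2 = E1 84 87.
Offset 7: leading byte 0xE1 = 11100001 → 3-byte char #3 = E1 84 8C.
Offset 10: leading byte 0xDE = 11011110 → 2-byte char #4 = DE 9A.
Offset 12: leading byte 0xEE = 11101110 → 3-byte char #5 = EE A9 88.
Offset 15: leading byte 0xE5 = 11100101 → 3-byte char #6 = E5 86 A5.
Offset 18: leading byte 0xD9 = 11011001 → 2-byte char #7 = D9 88.
Offset 20: leading byte 0xF4 = 11110100 → 4-byte char #8 = F4 8E B8 B0.
Offset 24: leading byte 0xF0 = 11110000 → 4-byte char #9 = F0 9F A4 B5.
Leading byte 0xF0 = 11110000 matches 11110xxx → 4-byte sequence.
Byte 1: 0xF0 = 11110000, payload 000 (3 bits).
Byte 2: 0x9F = 10011111 (10xxxxxx ✓), payload 011111.
Byte 3: 0xA4 = 10100100 (10xxxxxx ✓), payload 100100.
Byte 4: 0xB5 = 10110101 (10xxxxxx ✓), payload 110101.
Concatenate: 000011111100100110101 = 0x1F935 (21 bits → U+1F935).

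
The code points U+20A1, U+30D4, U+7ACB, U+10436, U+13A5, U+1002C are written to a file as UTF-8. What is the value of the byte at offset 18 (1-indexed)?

0x90

1-indexed offset 18 is 0-indexed offset 17.
U+20A1 → 3-byte form E2 82 A1 at offsets 0–2.
U+30D4 → 3-byte form E3 83 94 at offsets 3–5.
U+7ACB → 3-byte form E7 AB 8B at offsets 6–8.
U+10436 → 4-byte form F0 90 90 B6 at offsets 9–12.
U+13A5 → 3-byte form E1 8E A5 at offsets 13–15.
U+1002C → 4-byte form F0 90 80 AC at offsets 16–19.
Offset 17 falls in char 6's range; it's byte 2 of F0 90 80 AC = 0x90.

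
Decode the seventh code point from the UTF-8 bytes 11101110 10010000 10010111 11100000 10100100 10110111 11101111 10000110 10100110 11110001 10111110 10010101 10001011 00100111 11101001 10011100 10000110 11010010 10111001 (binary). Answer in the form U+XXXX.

U+04B9

Offset 0: leading byte 0xEE = 11101110 → 3-byte char #1 = EE 90 97.
Offset 3: leading byte 0xE0 = 11100000 → 3-byte char #2 = E0 A4 B7.
Offset 6: leading byte 0xEF = 11101111 → 3-byte char #3 = EF 86 A6.
Offset 9: leading byte 0xF1 = 11110001 → 4-byte char #4 = F1 BE 95 8B.
Offset 13: leading byte 0x27 = 00100111 → 1-byte char #5 = 27.
Offset 14: leading byte 0xE9 = 11101001 → 3-byte char #6 = E9 9C 86.
Offset 17: leading byte 0xD2 = 11010010 → 2-byte char #7 = D2 B9.
Leading byte 0xD2 = 11010010 matches 110xxxxx → 2-byte sequence.
Byte 1: 0xD2 = 11010010, payload 10010 (5 bits).
Byte 2: 0xB9 = 10111001 (10xxxxxx ✓), payload 111001.
Concatenate: 10010111001 = 0x4B9 (11 bits → U+04B9).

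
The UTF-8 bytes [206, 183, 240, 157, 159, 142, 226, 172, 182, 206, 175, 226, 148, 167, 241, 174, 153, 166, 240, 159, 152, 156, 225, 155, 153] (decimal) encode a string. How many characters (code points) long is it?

8

Byte at offset 0: 0xCE = 11001110 → 2-byte char (#1). Advance 2.
Byte at offset 2: 0xF0 = 11110000 → 4-byte char (#2). Advance 4.
Byte at offset 6: 0xE2 = 11100010 → 3-byte char (#3). Advance 3.
Byte at offset 9: 0xCE = 11001110 → 2-byte char (#4). Advance 2.
Byte at offset 11: 0xE2 = 11100010 → 3-byte char (#5). Advance 3.
Byte at offset 14: 0xF1 = 11110001 → 4-byte char (#6). Advance 4.
Byte at offset 18: 0xF0 = 11110000 → 4-byte char (#7). Advance 4.
Byte at offset 22: 0xE1 = 11100001 → 3-byte char (#8). Advance 3.
Reached end at offset 25 after 8 code points.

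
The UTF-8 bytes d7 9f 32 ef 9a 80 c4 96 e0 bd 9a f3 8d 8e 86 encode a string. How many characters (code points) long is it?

6

Byte at offset 0: 0xD7 = 11010111 → 2-byte char (#1). Advance 2.
Byte at offset 2: 0x32 = 00110010 → 1-byte char (#2). Advance 1.
Byte at offset 3: 0xEF = 11101111 → 3-byte char (#3). Advance 3.
Byte at offset 6: 0xC4 = 11000100 → 2-byte char (#4). Advance 2.
Byte at offset 8: 0xE0 = 11100000 → 3-byte char (#5). Advance 3.
Byte at offset 11: 0xF3 = 11110011 → 4-byte char (#6). Advance 4.
Reached end at offset 15 after 6 code points.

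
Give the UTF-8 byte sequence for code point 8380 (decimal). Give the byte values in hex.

E2 82 BC

U+20BC = 0x20BC = 8380 decimal. In range U+0800–U+FFFF → 3-byte form: 1110xxxx 10xxxxxx 10xxxxxx.
Binary (16 bits): 0010000010111100.
Split 4+6+6: 0010 | 000010 | 111100.
Byte 1: 11100010 = 0xE2.
Byte 2: 10000010 = 0x82.
Byte 3: 10111100 = 0xBC.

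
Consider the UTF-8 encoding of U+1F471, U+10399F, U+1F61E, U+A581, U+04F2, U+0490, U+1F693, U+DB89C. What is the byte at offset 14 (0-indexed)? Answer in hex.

U+1F471 → 4-byte form F0 9F 91 B1 at offsets 0–3.
U+10399F → 4-byte form F4 83 A6 9F at offsets 4–7.
U+1F61E → 4-byte form F0 9F 98 9E at offsets 8–11.
U+A581 → 3-byte form EA 96 81 at offsets 12–14.
Offset 14 falls in char 4's range; it's byte 3 of EA 96 81 = 0x81.

0x81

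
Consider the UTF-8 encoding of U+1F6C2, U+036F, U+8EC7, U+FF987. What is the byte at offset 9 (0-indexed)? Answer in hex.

U+1F6C2 → 4-byte form F0 9F 9B 82 at offsets 0–3.
U+036F → 2-byte form CD AF at offsets 4–5.
U+8EC7 → 3-byte form E8 BB 87 at offsets 6–8.
U+FF987 → 4-byte form F3 BF A6 87 at offsets 9–12.
Offset 9 falls in char 4's range; it's byte 1 of F3 BF A6 87 = 0xF3.

0xF3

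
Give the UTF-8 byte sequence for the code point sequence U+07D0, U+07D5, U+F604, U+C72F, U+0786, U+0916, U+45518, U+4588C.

DF 90 DF 95 EF 98 84 EC 9C AF DE 86 E0 A4 96 F1 85 94 98 F1 85 A2 8C

U+07D0: 2-byte form → DF 90.
U+07D5: 2-byte form → DF 95.
U+F604: 3-byte form → EF 98 84.
U+C72F: 3-byte form → EC 9C AF.
U+0786: 2-byte form → DE 86.
U+0916: 3-byte form → E0 A4 96.
U+45518: 4-byte form → F1 85 94 98.
U+4588C: 4-byte form → F1 85 A2 8C.
Concatenated (23 bytes): DF 90 DF 95 EF 98 84 EC 9C AF DE 86 E0 A4 96 F1 85 94 98 F1 85 A2 8C.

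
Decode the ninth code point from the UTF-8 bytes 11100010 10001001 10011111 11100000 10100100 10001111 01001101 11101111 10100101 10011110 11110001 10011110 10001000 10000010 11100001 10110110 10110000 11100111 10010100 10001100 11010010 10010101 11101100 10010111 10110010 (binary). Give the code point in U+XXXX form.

Offset 0: leading byte 0xE2 = 11100010 → 3-byte char #1 = E2 89 9F.
Offset 3: leading byte 0xE0 = 11100000 → 3-byte char #2 = E0 A4 8F.
Offset 6: leading byte 0x4D = 01001101 → 1-byte char #3 = 4D.
Offset 7: leading byte 0xEF = 11101111 → 3-byte char #4 = EF A5 9E.
Offset 10: leading byte 0xF1 = 11110001 → 4-byte char #5 = F1 9E 88 82.
Offset 14: leading byte 0xE1 = 11100001 → 3-byte char #6 = E1 B6 B0.
Offset 17: leading byte 0xE7 = 11100111 → 3-byte char #7 = E7 94 8C.
Offset 20: leading byte 0xD2 = 11010010 → 2-byte char #8 = D2 95.
Offset 22: leading byte 0xEC = 11101100 → 3-byte char #9 = EC 97 B2.
Leading byte 0xEC = 11101100 matches 1110xxxx → 3-byte sequence.
Byte 1: 0xEC = 11101100, payload 1100 (4 bits).
Byte 2: 0x97 = 10010111 (10xxxxxx ✓), payload 010111.
Byte 3: 0xB2 = 10110010 (10xxxxxx ✓), payload 110010.
Concatenate: 1100010111110010 = 0xC5F2 (16 bits → U+C5F2).

U+C5F2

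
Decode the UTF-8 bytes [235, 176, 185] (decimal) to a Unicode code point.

Leading byte 0xEB = 11101011 matches 1110xxxx → 3-byte sequence.
Byte 1: 0xEB = 11101011, payload 1011 (4 bits).
Byte 2: 0xB0 = 10110000 (10xxxxxx ✓), payload 110000.
Byte 3: 0xB9 = 10111001 (10xxxxxx ✓), payload 111001.
Concatenate: 1011110000111001 = 0xBC39 (16 bits → U+BC39).

U+BC39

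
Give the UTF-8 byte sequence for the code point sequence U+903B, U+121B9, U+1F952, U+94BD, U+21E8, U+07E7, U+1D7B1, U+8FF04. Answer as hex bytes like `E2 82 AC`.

E9 80 BB F0 92 86 B9 F0 9F A5 92 E9 92 BD E2 87 A8 DF A7 F0 9D 9E B1 F2 8F BC 84

U+903B: 3-byte form → E9 80 BB.
U+121B9: 4-byte form → F0 92 86 B9.
U+1F952: 4-byte form → F0 9F A5 92.
U+94BD: 3-byte form → E9 92 BD.
U+21E8: 3-byte form → E2 87 A8.
U+07E7: 2-byte form → DF A7.
U+1D7B1: 4-byte form → F0 9D 9E B1.
U+8FF04: 4-byte form → F2 8F BC 84.
Concatenated (27 bytes): E9 80 BB F0 92 86 B9 F0 9F A5 92 E9 92 BD E2 87 A8 DF A7 F0 9D 9E B1 F2 8F BC 84.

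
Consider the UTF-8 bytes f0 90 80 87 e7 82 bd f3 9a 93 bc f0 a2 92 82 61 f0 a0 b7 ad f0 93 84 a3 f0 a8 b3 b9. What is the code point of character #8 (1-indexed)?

Offset 0: leading byte 0xF0 = 11110000 → 4-byte char #1 = F0 90 80 87.
Offset 4: leading byte 0xE7 = 11100111 → 3-byte char #2 = E7 82 BD.
Offset 7: leading byte 0xF3 = 11110011 → 4-byte char #3 = F3 9A 93 BC.
Offset 11: leading byte 0xF0 = 11110000 → 4-byte char #4 = F0 A2 92 82.
Offset 15: leading byte 0x61 = 01100001 → 1-byte char #5 = 61.
Offset 16: leading byte 0xF0 = 11110000 → 4-byte char #6 = F0 A0 B7 AD.
Offset 20: leading byte 0xF0 = 11110000 → 4-byte char #7 = F0 93 84 A3.
Offset 24: leading byte 0xF0 = 11110000 → 4-byte char #8 = F0 A8 B3 B9.
Leading byte 0xF0 = 11110000 matches 11110xxx → 4-byte sequence.
Byte 1: 0xF0 = 11110000, payload 000 (3 bits).
Byte 2: 0xA8 = 10101000 (10xxxxxx ✓), payload 101000.
Byte 3: 0xB3 = 10110011 (10xxxxxx ✓), payload 110011.
Byte 4: 0xB9 = 10111001 (10xxxxxx ✓), payload 111001.
Concatenate: 000101000110011111001 = 0x28CF9 (21 bits → U+28CF9).

U+28CF9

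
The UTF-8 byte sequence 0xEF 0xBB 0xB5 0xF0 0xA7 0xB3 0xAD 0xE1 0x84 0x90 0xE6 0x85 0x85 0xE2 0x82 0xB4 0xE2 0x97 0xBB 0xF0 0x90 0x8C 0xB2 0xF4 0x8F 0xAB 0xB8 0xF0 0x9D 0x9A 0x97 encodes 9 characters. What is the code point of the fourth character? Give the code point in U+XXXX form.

Offset 0: leading byte 0xEF = 11101111 → 3-byte char #1 = EF BB B5.
Offset 3: leading byte 0xF0 = 11110000 → 4-byte char #2 = F0 A7 B3 AD.
Offset 7: leading byte 0xE1 = 11100001 → 3-byte char #3 = E1 84 90.
Offset 10: leading byte 0xE6 = 11100110 → 3-byte char #4 = E6 85 85.
Leading byte 0xE6 = 11100110 matches 1110xxxx → 3-byte sequence.
Byte 1: 0xE6 = 11100110, payload 0110 (4 bits).
Byte 2: 0x85 = 10000101 (10xxxxxx ✓), payload 000101.
Byte 3: 0x85 = 10000101 (10xxxxxx ✓), payload 000101.
Concatenate: 0110000101000101 = 0x6145 (16 bits → U+6145).

U+6145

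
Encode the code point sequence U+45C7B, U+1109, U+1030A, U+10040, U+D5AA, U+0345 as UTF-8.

F1 85 B1 BB E1 84 89 F0 90 8C 8A F0 90 81 80 ED 96 AA CD 85

U+45C7B: 4-byte form → F1 85 B1 BB.
U+1109: 3-byte form → E1 84 89.
U+1030A: 4-byte form → F0 90 8C 8A.
U+10040: 4-byte form → F0 90 81 80.
U+D5AA: 3-byte form → ED 96 AA.
U+0345: 2-byte form → CD 85.
Concatenated (20 bytes): F1 85 B1 BB E1 84 89 F0 90 8C 8A F0 90 81 80 ED 96 AA CD 85.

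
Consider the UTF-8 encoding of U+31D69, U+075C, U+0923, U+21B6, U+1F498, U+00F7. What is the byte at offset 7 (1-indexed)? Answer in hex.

1-indexed offset 7 is 0-indexed offset 6.
U+31D69 → 4-byte form F0 B1 B5 A9 at offsets 0–3.
U+075C → 2-byte form DD 9C at offsets 4–5.
U+0923 → 3-byte form E0 A4 A3 at offsets 6–8.
Offset 6 falls in char 3's range; it's byte 1 of E0 A4 A3 = 0xE0.

0xE0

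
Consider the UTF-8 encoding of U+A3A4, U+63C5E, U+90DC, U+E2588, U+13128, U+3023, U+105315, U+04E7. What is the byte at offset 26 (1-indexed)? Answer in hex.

1-indexed offset 26 is 0-indexed offset 25.
U+A3A4 → 3-byte form EA 8E A4 at offsets 0–2.
U+63C5E → 4-byte form F1 A3 B1 9E at offsets 3–6.
U+90DC → 3-byte form E9 83 9C at offsets 7–9.
U+E2588 → 4-byte form F3 A2 96 88 at offsets 10–13.
U+13128 → 4-byte form F0 93 84 A8 at offsets 14–17.
U+3023 → 3-byte form E3 80 A3 at offsets 18–20.
U+105315 → 4-byte form F4 85 8C 95 at offsets 21–24.
U+04E7 → 2-byte form D3 A7 at offsets 25–26.
Offset 25 falls in char 8's range; it's byte 1 of D3 A7 = 0xD3.

0xD3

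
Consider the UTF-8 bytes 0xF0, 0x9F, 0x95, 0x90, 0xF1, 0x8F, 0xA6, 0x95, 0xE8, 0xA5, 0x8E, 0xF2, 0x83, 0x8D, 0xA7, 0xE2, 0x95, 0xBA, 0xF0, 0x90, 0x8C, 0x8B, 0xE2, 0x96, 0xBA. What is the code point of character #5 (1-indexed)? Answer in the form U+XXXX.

U+257A

Offset 0: leading byte 0xF0 = 11110000 → 4-byte char #1 = F0 9F 95 90.
Offset 4: leading byte 0xF1 = 11110001 → 4-byte char #2 = F1 8F A6 95.
Offset 8: leading byte 0xE8 = 11101000 → 3-byte char #3 = E8 A5 8E.
Offset 11: leading byte 0xF2 = 11110010 → 4-byte char #4 = F2 83 8D A7.
Offset 15: leading byte 0xE2 = 11100010 → 3-byte char #5 = E2 95 BA.
Leading byte 0xE2 = 11100010 matches 1110xxxx → 3-byte sequence.
Byte 1: 0xE2 = 11100010, payload 0010 (4 bits).
Byte 2: 0x95 = 10010101 (10xxxxxx ✓), payload 010101.
Byte 3: 0xBA = 10111010 (10xxxxxx ✓), payload 111010.
Concatenate: 0010010101111010 = 0x257A (16 bits → U+257A).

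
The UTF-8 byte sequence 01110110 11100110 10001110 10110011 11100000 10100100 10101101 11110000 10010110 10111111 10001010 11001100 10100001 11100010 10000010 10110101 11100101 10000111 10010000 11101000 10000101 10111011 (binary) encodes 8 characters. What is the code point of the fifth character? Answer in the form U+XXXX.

Offset 0: leading byte 0x76 = 01110110 → 1-byte char #1 = 76.
Offset 1: leading byte 0xE6 = 11100110 → 3-byte char #2 = E6 8E B3.
Offset 4: leading byte 0xE0 = 11100000 → 3-byte char #3 = E0 A4 AD.
Offset 7: leading byte 0xF0 = 11110000 → 4-byte char #4 = F0 96 BF 8A.
Offset 11: leading byte 0xCC = 11001100 → 2-byte char #5 = CC A1.
Leading byte 0xCC = 11001100 matches 110xxxxx → 2-byte sequence.
Byte 1: 0xCC = 11001100, payload 01100 (5 bits).
Byte 2: 0xA1 = 10100001 (10xxxxxx ✓), payload 100001.
Concatenate: 01100100001 = 0x321 (11 bits → U+0321).

U+0321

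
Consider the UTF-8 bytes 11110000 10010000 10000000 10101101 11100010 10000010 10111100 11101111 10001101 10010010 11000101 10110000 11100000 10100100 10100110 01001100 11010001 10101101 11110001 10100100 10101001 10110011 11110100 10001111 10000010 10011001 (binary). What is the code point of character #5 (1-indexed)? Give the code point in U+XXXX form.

U+0926

Offset 0: leading byte 0xF0 = 11110000 → 4-byte char #1 = F0 90 80 AD.
Offset 4: leading byte 0xE2 = 11100010 → 3-byte char #2 = E2 82 BC.
Offset 7: leading byte 0xEF = 11101111 → 3-byte char #3 = EF 8D 92.
Offset 10: leading byte 0xC5 = 11000101 → 2-byte char #4 = C5 B0.
Offset 12: leading byte 0xE0 = 11100000 → 3-byte char #5 = E0 A4 A6.
Leading byte 0xE0 = 11100000 matches 1110xxxx → 3-byte sequence.
Byte 1: 0xE0 = 11100000, payload 0000 (4 bits).
Byte 2: 0xA4 = 10100100 (10xxxxxx ✓), payload 100100.
Byte 3: 0xA6 = 10100110 (10xxxxxx ✓), payload 100110.
Concatenate: 0000100100100110 = 0x926 (16 bits → U+0926).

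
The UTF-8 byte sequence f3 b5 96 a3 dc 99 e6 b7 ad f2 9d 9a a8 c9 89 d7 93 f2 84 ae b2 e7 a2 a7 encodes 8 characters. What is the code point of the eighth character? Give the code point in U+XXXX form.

U+78A7

Offset 0: leading byte 0xF3 = 11110011 → 4-byte char #1 = F3 B5 96 A3.
Offset 4: leading byte 0xDC = 11011100 → 2-byte char #2 = DC 99.
Offset 6: leading byte 0xE6 = 11100110 → 3-byte char #3 = E6 B7 AD.
Offset 9: leading byte 0xF2 = 11110010 → 4-byte char #4 = F2 9D 9A A8.
Offset 13: leading byte 0xC9 = 11001001 → 2-byte char #5 = C9 89.
Offset 15: leading byte 0xD7 = 11010111 → 2-byte char #6 = D7 93.
Offset 17: leading byte 0xF2 = 11110010 → 4-byte char #7 = F2 84 AE B2.
Offset 21: leading byte 0xE7 = 11100111 → 3-byte char #8 = E7 A2 A7.
Leading byte 0xE7 = 11100111 matches 1110xxxx → 3-byte sequence.
Byte 1: 0xE7 = 11100111, payload 0111 (4 bits).
Byte 2: 0xA2 = 10100010 (10xxxxxx ✓), payload 100010.
Byte 3: 0xA7 = 10100111 (10xxxxxx ✓), payload 100111.
Concatenate: 0111100010100111 = 0x78A7 (16 bits → U+78A7).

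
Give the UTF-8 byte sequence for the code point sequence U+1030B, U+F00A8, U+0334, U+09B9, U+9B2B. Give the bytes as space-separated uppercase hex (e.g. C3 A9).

F0 90 8C 8B F3 B0 82 A8 CC B4 E0 A6 B9 E9 AC AB

U+1030B: 4-byte form → F0 90 8C 8B.
U+F00A8: 4-byte form → F3 B0 82 A8.
U+0334: 2-byte form → CC B4.
U+09B9: 3-byte form → E0 A6 B9.
U+9B2B: 3-byte form → E9 AC AB.
Concatenated (16 bytes): F0 90 8C 8B F3 B0 82 A8 CC B4 E0 A6 B9 E9 AC AB.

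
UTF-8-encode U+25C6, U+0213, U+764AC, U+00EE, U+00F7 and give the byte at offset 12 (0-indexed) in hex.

U+25C6 → 3-byte form E2 97 86 at offsets 0–2.
U+0213 → 2-byte form C8 93 at offsets 3–4.
U+764AC → 4-byte form F1 B6 92 AC at offsets 5–8.
U+00EE → 2-byte form C3 AE at offsets 9–10.
U+00F7 → 2-byte form C3 B7 at offsets 11–12.
Offset 12 falls in char 5's range; it's byte 2 of C3 B7 = 0xB7.

0xB7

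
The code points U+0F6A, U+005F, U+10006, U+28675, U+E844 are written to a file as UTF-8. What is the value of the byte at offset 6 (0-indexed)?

0x80

U+0F6A → 3-byte form E0 BD AA at offsets 0–2.
U+005F → 1-byte form 5F at offsets 3–3.
U+10006 → 4-byte form F0 90 80 86 at offsets 4–7.
Offset 6 falls in char 3's range; it's byte 3 of F0 90 80 86 = 0x80.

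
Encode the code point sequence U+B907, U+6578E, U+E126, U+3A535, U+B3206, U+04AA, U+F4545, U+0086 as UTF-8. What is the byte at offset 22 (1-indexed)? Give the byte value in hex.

1-indexed offset 22 is 0-indexed offset 21.
U+B907 → 3-byte form EB A4 87 at offsets 0–2.
U+6578E → 4-byte form F1 A5 9E 8E at offsets 3–6.
U+E126 → 3-byte form EE 84 A6 at offsets 7–9.
U+3A535 → 4-byte form F0 BA 94 B5 at offsets 10–13.
U+B3206 → 4-byte form F2 B3 88 86 at offsets 14–17.
U+04AA → 2-byte form D2 AA at offsets 18–19.
U+F4545 → 4-byte form F3 B4 95 85 at offsets 20–23.
Offset 21 falls in char 7's range; it's byte 2 of F3 B4 95 85 = 0xB4.

0xB4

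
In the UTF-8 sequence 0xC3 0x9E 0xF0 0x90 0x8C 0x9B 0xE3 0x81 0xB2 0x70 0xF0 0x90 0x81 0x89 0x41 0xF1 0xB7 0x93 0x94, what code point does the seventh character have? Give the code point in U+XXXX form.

Offset 0: leading byte 0xC3 = 11000011 → 2-byte char #1 = C3 9E.
Offset 2: leading byte 0xF0 = 11110000 → 4-byte char #2 = F0 90 8C 9B.
Offset 6: leading byte 0xE3 = 11100011 → 3-byte char #3 = E3 81 B2.
Offset 9: leading byte 0x70 = 01110000 → 1-byte char #4 = 70.
Offset 10: leading byte 0xF0 = 11110000 → 4-byte char #5 = F0 90 81 89.
Offset 14: leading byte 0x41 = 01000001 → 1-byte char #6 = 41.
Offset 15: leading byte 0xF1 = 11110001 → 4-byte char #7 = F1 B7 93 94.
Leading byte 0xF1 = 11110001 matches 11110xxx → 4-byte sequence.
Byte 1: 0xF1 = 11110001, payload 001 (3 bits).
Byte 2: 0xB7 = 10110111 (10xxxxxx ✓), payload 110111.
Byte 3: 0x93 = 10010011 (10xxxxxx ✓), payload 010011.
Byte 4: 0x94 = 10010100 (10xxxxxx ✓), payload 010100.
Concatenate: 001110111010011010100 = 0x774D4 (21 bits → U+774D4).

U+774D4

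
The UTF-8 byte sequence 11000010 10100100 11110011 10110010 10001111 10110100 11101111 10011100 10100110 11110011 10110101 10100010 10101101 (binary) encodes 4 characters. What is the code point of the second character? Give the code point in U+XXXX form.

Offset 0: leading byte 0xC2 = 11000010 → 2-byte char #1 = C2 A4.
Offset 2: leading byte 0xF3 = 11110011 → 4-byte char #2 = F3 B2 8F B4.
Leading byte 0xF3 = 11110011 matches 11110xxx → 4-byte sequence.
Byte 1: 0xF3 = 11110011, payload 011 (3 bits).
Byte 2: 0xB2 = 10110010 (10xxxxxx ✓), payload 110010.
Byte 3: 0x8F = 10001111 (10xxxxxx ✓), payload 001111.
Byte 4: 0xB4 = 10110100 (10xxxxxx ✓), payload 110100.
Concatenate: 011110010001111110100 = 0xF23F4 (21 bits → U+F23F4).

U+F23F4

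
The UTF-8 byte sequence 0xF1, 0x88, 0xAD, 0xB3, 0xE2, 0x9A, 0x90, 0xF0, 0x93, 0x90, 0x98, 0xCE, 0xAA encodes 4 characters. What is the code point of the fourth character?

Offset 0: leading byte 0xF1 = 11110001 → 4-byte char #1 = F1 88 AD B3.
Offset 4: leading byte 0xE2 = 11100010 → 3-byte char #2 = E2 9A 90.
Offset 7: leading byte 0xF0 = 11110000 → 4-byte char #3 = F0 93 90 98.
Offset 11: leading byte 0xCE = 11001110 → 2-byte char #4 = CE AA.
Leading byte 0xCE = 11001110 matches 110xxxxx → 2-byte sequence.
Byte 1: 0xCE = 11001110, payload 01110 (5 bits).
Byte 2: 0xAA = 10101010 (10xxxxxx ✓), payload 101010.
Concatenate: 01110101010 = 0x3AA (11 bits → U+03AA).

U+03AA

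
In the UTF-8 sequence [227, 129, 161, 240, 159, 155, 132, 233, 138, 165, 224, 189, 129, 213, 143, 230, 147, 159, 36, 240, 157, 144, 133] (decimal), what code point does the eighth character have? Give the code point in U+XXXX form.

U+1D405

Offset 0: leading byte 0xE3 = 11100011 → 3-byte char #1 = E3 81 A1.
Offset 3: leading byte 0xF0 = 11110000 → 4-byte char #2 = F0 9F 9B 84.
Offset 7: leading byte 0xE9 = 11101001 → 3-byte char #3 = E9 8A A5.
Offset 10: leading byte 0xE0 = 11100000 → 3-byte char #4 = E0 BD 81.
Offset 13: leading byte 0xD5 = 11010101 → 2-byte char #5 = D5 8F.
Offset 15: leading byte 0xE6 = 11100110 → 3-byte char #6 = E6 93 9F.
Offset 18: leading byte 0x24 = 00100100 → 1-byte char #7 = 24.
Offset 19: leading byte 0xF0 = 11110000 → 4-byte char #8 = F0 9D 90 85.
Leading byte 0xF0 = 11110000 matches 11110xxx → 4-byte sequence.
Byte 1: 0xF0 = 11110000, payload 000 (3 bits).
Byte 2: 0x9D = 10011101 (10xxxxxx ✓), payload 011101.
Byte 3: 0x90 = 10010000 (10xxxxxx ✓), payload 010000.
Byte 4: 0x85 = 10000101 (10xxxxxx ✓), payload 000101.
Concatenate: 000011101010000000101 = 0x1D405 (21 bits → U+1D405).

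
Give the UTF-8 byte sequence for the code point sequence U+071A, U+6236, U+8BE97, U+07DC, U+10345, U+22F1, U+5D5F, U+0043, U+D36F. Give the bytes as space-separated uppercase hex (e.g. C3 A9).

U+071A: 2-byte form → DC 9A.
U+6236: 3-byte form → E6 88 B6.
U+8BE97: 4-byte form → F2 8B BA 97.
U+07DC: 2-byte form → DF 9C.
U+10345: 4-byte form → F0 90 8D 85.
U+22F1: 3-byte form → E2 8B B1.
U+5D5F: 3-byte form → E5 B5 9F.
U+0043: 1-byte form → 43.
U+D36F: 3-byte form → ED 8D AF.
Concatenated (25 bytes): DC 9A E6 88 B6 F2 8B BA 97 DF 9C F0 90 8D 85 E2 8B B1 E5 B5 9F 43 ED 8D AF.

DC 9A E6 88 B6 F2 8B BA 97 DF 9C F0 90 8D 85 E2 8B B1 E5 B5 9F 43 ED 8D AF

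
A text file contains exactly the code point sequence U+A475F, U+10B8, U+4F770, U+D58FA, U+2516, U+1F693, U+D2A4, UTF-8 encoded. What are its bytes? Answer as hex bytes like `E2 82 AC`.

F2 A4 9D 9F E1 82 B8 F1 8F 9D B0 F3 95 A3 BA E2 94 96 F0 9F 9A 93 ED 8A A4

U+A475F: 4-byte form → F2 A4 9D 9F.
U+10B8: 3-byte form → E1 82 B8.
U+4F770: 4-byte form → F1 8F 9D B0.
U+D58FA: 4-byte form → F3 95 A3 BA.
U+2516: 3-byte form → E2 94 96.
U+1F693: 4-byte form → F0 9F 9A 93.
U+D2A4: 3-byte form → ED 8A A4.
Concatenated (25 bytes): F2 A4 9D 9F E1 82 B8 F1 8F 9D B0 F3 95 A3 BA E2 94 96 F0 9F 9A 93 ED 8A A4.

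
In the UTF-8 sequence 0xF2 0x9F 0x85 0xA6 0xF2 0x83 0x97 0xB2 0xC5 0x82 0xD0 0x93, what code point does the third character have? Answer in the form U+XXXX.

Offset 0: leading byte 0xF2 = 11110010 → 4-byte char #1 = F2 9F 85 A6.
Offset 4: leading byte 0xF2 = 11110010 → 4-byte char #2 = F2 83 97 B2.
Offset 8: leading byte 0xC5 = 11000101 → 2-byte char #3 = C5 82.
Leading byte 0xC5 = 11000101 matches 110xxxxx → 2-byte sequence.
Byte 1: 0xC5 = 11000101, payload 00101 (5 bits).
Byte 2: 0x82 = 10000010 (10xxxxxx ✓), payload 000010.
Concatenate: 00101000010 = 0x142 (11 bits → U+0142).

U+0142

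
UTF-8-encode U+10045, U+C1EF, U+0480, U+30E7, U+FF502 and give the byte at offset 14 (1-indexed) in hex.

0xBF

1-indexed offset 14 is 0-indexed offset 13.
U+10045 → 4-byte form F0 90 81 85 at offsets 0–3.
U+C1EF → 3-byte form EC 87 AF at offsets 4–6.
U+0480 → 2-byte form D2 80 at offsets 7–8.
U+30E7 → 3-byte form E3 83 A7 at offsets 9–11.
U+FF502 → 4-byte form F3 BF 94 82 at offsets 12–15.
Offset 13 falls in char 5's range; it's byte 2 of F3 BF 94 82 = 0xBF.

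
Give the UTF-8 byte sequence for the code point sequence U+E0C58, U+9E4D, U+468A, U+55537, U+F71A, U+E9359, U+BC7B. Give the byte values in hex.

F3 A0 B1 98 E9 B9 8D E4 9A 8A F1 95 94 B7 EF 9C 9A F3 A9 8D 99 EB B1 BB

U+E0C58: 4-byte form → F3 A0 B1 98.
U+9E4D: 3-byte form → E9 B9 8D.
U+468A: 3-byte form → E4 9A 8A.
U+55537: 4-byte form → F1 95 94 B7.
U+F71A: 3-byte form → EF 9C 9A.
U+E9359: 4-byte form → F3 A9 8D 99.
U+BC7B: 3-byte form → EB B1 BB.
Concatenated (24 bytes): F3 A0 B1 98 E9 B9 8D E4 9A 8A F1 95 94 B7 EF 9C 9A F3 A9 8D 99 EB B1 BB.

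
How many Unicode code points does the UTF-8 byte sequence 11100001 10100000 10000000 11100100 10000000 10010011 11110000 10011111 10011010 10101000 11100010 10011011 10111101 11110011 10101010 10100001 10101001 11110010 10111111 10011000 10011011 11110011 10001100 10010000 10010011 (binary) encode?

Byte at offset 0: 0xE1 = 11100001 → 3-byte char (#1). Advance 3.
Byte at offset 3: 0xE4 = 11100100 → 3-byte char (#2). Advance 3.
Byte at offset 6: 0xF0 = 11110000 → 4-byte char (#3). Advance 4.
Byte at offset 10: 0xE2 = 11100010 → 3-byte char (#4). Advance 3.
Byte at offset 13: 0xF3 = 11110011 → 4-byte char (#5). Advance 4.
Byte at offset 17: 0xF2 = 11110010 → 4-byte char (#6). Advance 4.
Byte at offset 21: 0xF3 = 11110011 → 4-byte char (#7). Advance 4.
Reached end at offset 25 after 7 code points.

7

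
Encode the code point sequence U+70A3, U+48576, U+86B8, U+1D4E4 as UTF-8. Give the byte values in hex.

U+70A3: 3-byte form → E7 82 A3.
U+48576: 4-byte form → F1 88 95 B6.
U+86B8: 3-byte form → E8 9A B8.
U+1D4E4: 4-byte form → F0 9D 93 A4.
Concatenated (14 bytes): E7 82 A3 F1 88 95 B6 E8 9A B8 F0 9D 93 A4.

E7 82 A3 F1 88 95 B6 E8 9A B8 F0 9D 93 A4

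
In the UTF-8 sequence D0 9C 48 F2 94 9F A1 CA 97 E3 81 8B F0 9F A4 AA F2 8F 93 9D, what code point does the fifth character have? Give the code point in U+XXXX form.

U+304B

Offset 0: leading byte 0xD0 = 11010000 → 2-byte char #1 = D0 9C.
Offset 2: leading byte 0x48 = 01001000 → 1-byte char #2 = 48.
Offset 3: leading byte 0xF2 = 11110010 → 4-byte char #3 = F2 94 9F A1.
Offset 7: leading byte 0xCA = 11001010 → 2-byte char #4 = CA 97.
Offset 9: leading byte 0xE3 = 11100011 → 3-byte char #5 = E3 81 8B.
Leading byte 0xE3 = 11100011 matches 1110xxxx → 3-byte sequence.
Byte 1: 0xE3 = 11100011, payload 0011 (4 bits).
Byte 2: 0x81 = 10000001 (10xxxxxx ✓), payload 000001.
Byte 3: 0x8B = 10001011 (10xxxxxx ✓), payload 001011.
Concatenate: 0011000001001011 = 0x304B (16 bits → U+304B).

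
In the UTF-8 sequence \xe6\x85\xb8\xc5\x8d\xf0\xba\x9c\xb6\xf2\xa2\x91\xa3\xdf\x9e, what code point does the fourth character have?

Offset 0: leading byte 0xE6 = 11100110 → 3-byte char #1 = E6 85 B8.
Offset 3: leading byte 0xC5 = 11000101 → 2-byte char #2 = C5 8D.
Offset 5: leading byte 0xF0 = 11110000 → 4-byte char #3 = F0 BA 9C B6.
Offset 9: leading byte 0xF2 = 11110010 → 4-byte char #4 = F2 A2 91 A3.
Leading byte 0xF2 = 11110010 matches 11110xxx → 4-byte sequence.
Byte 1: 0xF2 = 11110010, payload 010 (3 bits).
Byte 2: 0xA2 = 10100010 (10xxxxxx ✓), payload 100010.
Byte 3: 0x91 = 10010001 (10xxxxxx ✓), payload 010001.
Byte 4: 0xA3 = 10100011 (10xxxxxx ✓), payload 100011.
Concatenate: 010100010010001100011 = 0xA2463 (21 bits → U+A2463).

U+A2463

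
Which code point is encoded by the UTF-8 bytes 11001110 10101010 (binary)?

Leading byte 0xCE = 11001110 matches 110xxxxx → 2-byte sequence.
Byte 1: 0xCE = 11001110, payload 01110 (5 bits).
Byte 2: 0xAA = 10101010 (10xxxxxx ✓), payload 101010.
Concatenate: 01110101010 = 0x3AA (11 bits → U+03AA).

U+03AA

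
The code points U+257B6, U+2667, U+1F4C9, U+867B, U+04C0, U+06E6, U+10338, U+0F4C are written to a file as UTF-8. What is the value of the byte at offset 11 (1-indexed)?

1-indexed offset 11 is 0-indexed offset 10.
U+257B6 → 4-byte form F0 A5 9E B6 at offsets 0–3.
U+2667 → 3-byte form E2 99 A7 at offsets 4–6.
U+1F4C9 → 4-byte form F0 9F 93 89 at offsets 7–10.
Offset 10 falls in char 3's range; it's byte 4 of F0 9F 93 89 = 0x89.

0x89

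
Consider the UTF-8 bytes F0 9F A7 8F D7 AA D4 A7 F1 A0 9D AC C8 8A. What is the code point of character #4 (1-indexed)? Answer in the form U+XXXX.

U+6076C

Offset 0: leading byte 0xF0 = 11110000 → 4-byte char #1 = F0 9F A7 8F.
Offset 4: leading byte 0xD7 = 11010111 → 2-byte char #2 = D7 AA.
Offset 6: leading byte 0xD4 = 11010100 → 2-byte char #3 = D4 A7.
Offset 8: leading byte 0xF1 = 11110001 → 4-byte char #4 = F1 A0 9D AC.
Leading byte 0xF1 = 11110001 matches 11110xxx → 4-byte sequence.
Byte 1: 0xF1 = 11110001, payload 001 (3 bits).
Byte 2: 0xA0 = 10100000 (10xxxxxx ✓), payload 100000.
Byte 3: 0x9D = 10011101 (10xxxxxx ✓), payload 011101.
Byte 4: 0xAC = 10101100 (10xxxxxx ✓), payload 101100.
Concatenate: 001100000011101101100 = 0x6076C (21 bits → U+6076C).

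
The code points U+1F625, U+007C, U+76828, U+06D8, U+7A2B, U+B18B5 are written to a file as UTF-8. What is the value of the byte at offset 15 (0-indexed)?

U+1F625 → 4-byte form F0 9F 98 A5 at offsets 0–3.
U+007C → 1-byte form 7C at offsets 4–4.
U+76828 → 4-byte form F1 B6 A0 A8 at offsets 5–8.
U+06D8 → 2-byte form DB 98 at offsets 9–10.
U+7A2B → 3-byte form E7 A8 AB at offsets 11–13.
U+B18B5 → 4-byte form F2 B1 A2 B5 at offsets 14–17.
Offset 15 falls in char 6's range; it's byte 2 of F2 B1 A2 B5 = 0xB1.

0xB1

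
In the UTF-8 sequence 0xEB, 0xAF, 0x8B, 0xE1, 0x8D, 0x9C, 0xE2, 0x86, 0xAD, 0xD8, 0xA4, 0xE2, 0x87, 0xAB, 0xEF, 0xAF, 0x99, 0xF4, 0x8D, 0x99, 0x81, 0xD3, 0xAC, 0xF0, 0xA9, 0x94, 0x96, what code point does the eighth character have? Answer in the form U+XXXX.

U+04EC

Offset 0: leading byte 0xEB = 11101011 → 3-byte char #1 = EB AF 8B.
Offset 3: leading byte 0xE1 = 11100001 → 3-byte char #2 = E1 8D 9C.
Offset 6: leading byte 0xE2 = 11100010 → 3-byte char #3 = E2 86 AD.
Offset 9: leading byte 0xD8 = 11011000 → 2-byte char #4 = D8 A4.
Offset 11: leading byte 0xE2 = 11100010 → 3-byte char #5 = E2 87 AB.
Offset 14: leading byte 0xEF = 11101111 → 3-byte char #6 = EF AF 99.
Offset 17: leading byte 0xF4 = 11110100 → 4-byte char #7 = F4 8D 99 81.
Offset 21: leading byte 0xD3 = 11010011 → 2-byte char #8 = D3 AC.
Leading byte 0xD3 = 11010011 matches 110xxxxx → 2-byte sequence.
Byte 1: 0xD3 = 11010011, payload 10011 (5 bits).
Byte 2: 0xAC = 10101100 (10xxxxxx ✓), payload 101100.
Concatenate: 10011101100 = 0x4EC (11 bits → U+04EC).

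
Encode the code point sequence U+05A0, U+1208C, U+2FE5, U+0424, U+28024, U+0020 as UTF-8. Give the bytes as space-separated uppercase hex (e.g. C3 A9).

U+05A0: 2-byte form → D6 A0.
U+1208C: 4-byte form → F0 92 82 8C.
U+2FE5: 3-byte form → E2 BF A5.
U+0424: 2-byte form → D0 A4.
U+28024: 4-byte form → F0 A8 80 A4.
U+0020: 1-byte form → 20.
Concatenated (16 bytes): D6 A0 F0 92 82 8C E2 BF A5 D0 A4 F0 A8 80 A4 20.

D6 A0 F0 92 82 8C E2 BF A5 D0 A4 F0 A8 80 A4 20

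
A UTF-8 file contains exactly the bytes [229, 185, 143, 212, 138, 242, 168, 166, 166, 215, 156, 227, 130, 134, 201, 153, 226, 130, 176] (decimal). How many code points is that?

7

Byte at offset 0: 0xE5 = 11100101 → 3-byte char (#1). Advance 3.
Byte at offset 3: 0xD4 = 11010100 → 2-byte char (#2). Advance 2.
Byte at offset 5: 0xF2 = 11110010 → 4-byte char (#3). Advance 4.
Byte at offset 9: 0xD7 = 11010111 → 2-byte char (#4). Advance 2.
Byte at offset 11: 0xE3 = 11100011 → 3-byte char (#5). Advance 3.
Byte at offset 14: 0xC9 = 11001001 → 2-byte char (#6). Advance 2.
Byte at offset 16: 0xE2 = 11100010 → 3-byte char (#7). Advance 3.
Reached end at offset 19 after 7 code points.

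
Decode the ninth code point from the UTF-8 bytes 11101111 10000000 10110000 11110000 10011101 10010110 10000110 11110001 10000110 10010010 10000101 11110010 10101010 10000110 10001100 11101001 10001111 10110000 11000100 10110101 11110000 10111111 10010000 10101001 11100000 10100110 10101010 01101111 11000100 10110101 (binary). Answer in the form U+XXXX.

Offset 0: leading byte 0xEF = 11101111 → 3-byte char #1 = EF 80 B0.
Offset 3: leading byte 0xF0 = 11110000 → 4-byte char #2 = F0 9D 96 86.
Offset 7: leading byte 0xF1 = 11110001 → 4-byte char #3 = F1 86 92 85.
Offset 11: leading byte 0xF2 = 11110010 → 4-byte char #4 = F2 AA 86 8C.
Offset 15: leading byte 0xE9 = 11101001 → 3-byte char #5 = E9 8F B0.
Offset 18: leading byte 0xC4 = 11000100 → 2-byte char #6 = C4 B5.
Offset 20: leading byte 0xF0 = 11110000 → 4-byte char #7 = F0 BF 90 A9.
Offset 24: leading byte 0xE0 = 11100000 → 3-byte char #8 = E0 A6 AA.
Offset 27: leading byte 0x6F = 01101111 → 1-byte char #9 = 6F.
Leading byte 0x6F = 01101111 matches 0xxxxxxx → 1-byte sequence.
Byte 1: 0x6F = 01101111, payload 1101111 (7 bits).
Concatenate: 1101111 = 0x6F (7 bits → U+006F).

U+006F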